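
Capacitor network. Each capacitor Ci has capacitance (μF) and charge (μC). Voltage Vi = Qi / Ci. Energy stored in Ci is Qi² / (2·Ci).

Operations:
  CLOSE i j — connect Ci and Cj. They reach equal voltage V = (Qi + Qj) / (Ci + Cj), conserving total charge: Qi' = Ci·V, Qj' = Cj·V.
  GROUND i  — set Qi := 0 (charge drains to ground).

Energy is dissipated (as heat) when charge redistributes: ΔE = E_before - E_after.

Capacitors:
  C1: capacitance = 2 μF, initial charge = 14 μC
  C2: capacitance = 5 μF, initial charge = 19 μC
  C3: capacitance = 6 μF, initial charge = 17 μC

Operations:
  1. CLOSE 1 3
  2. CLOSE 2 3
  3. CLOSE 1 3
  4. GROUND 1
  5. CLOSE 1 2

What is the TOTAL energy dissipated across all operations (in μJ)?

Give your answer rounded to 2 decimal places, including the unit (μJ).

Answer: 38.39 μJ

Derivation:
Initial: C1(2μF, Q=14μC, V=7.00V), C2(5μF, Q=19μC, V=3.80V), C3(6μF, Q=17μC, V=2.83V)
Op 1: CLOSE 1-3: Q_total=31.00, C_total=8.00, V=3.88; Q1=7.75, Q3=23.25; dissipated=13.021
Op 2: CLOSE 2-3: Q_total=42.25, C_total=11.00, V=3.84; Q2=19.20, Q3=23.05; dissipated=0.008
Op 3: CLOSE 1-3: Q_total=30.80, C_total=8.00, V=3.85; Q1=7.70, Q3=23.10; dissipated=0.001
Op 4: GROUND 1: Q1=0; energy lost=14.818
Op 5: CLOSE 1-2: Q_total=19.20, C_total=7.00, V=2.74; Q1=5.49, Q2=13.72; dissipated=10.538
Total dissipated: 38.385 μJ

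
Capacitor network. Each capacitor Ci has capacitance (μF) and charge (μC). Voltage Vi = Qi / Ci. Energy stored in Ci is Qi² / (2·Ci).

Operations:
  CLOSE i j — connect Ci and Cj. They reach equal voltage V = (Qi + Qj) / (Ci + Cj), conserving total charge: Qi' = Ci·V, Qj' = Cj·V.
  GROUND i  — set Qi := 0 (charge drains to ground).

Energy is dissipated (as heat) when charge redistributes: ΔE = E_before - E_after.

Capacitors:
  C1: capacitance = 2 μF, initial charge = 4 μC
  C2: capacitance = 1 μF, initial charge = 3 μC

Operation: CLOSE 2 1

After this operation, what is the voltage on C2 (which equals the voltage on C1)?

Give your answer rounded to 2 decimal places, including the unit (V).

Answer: 2.33 V

Derivation:
Initial: C1(2μF, Q=4μC, V=2.00V), C2(1μF, Q=3μC, V=3.00V)
Op 1: CLOSE 2-1: Q_total=7.00, C_total=3.00, V=2.33; Q2=2.33, Q1=4.67; dissipated=0.333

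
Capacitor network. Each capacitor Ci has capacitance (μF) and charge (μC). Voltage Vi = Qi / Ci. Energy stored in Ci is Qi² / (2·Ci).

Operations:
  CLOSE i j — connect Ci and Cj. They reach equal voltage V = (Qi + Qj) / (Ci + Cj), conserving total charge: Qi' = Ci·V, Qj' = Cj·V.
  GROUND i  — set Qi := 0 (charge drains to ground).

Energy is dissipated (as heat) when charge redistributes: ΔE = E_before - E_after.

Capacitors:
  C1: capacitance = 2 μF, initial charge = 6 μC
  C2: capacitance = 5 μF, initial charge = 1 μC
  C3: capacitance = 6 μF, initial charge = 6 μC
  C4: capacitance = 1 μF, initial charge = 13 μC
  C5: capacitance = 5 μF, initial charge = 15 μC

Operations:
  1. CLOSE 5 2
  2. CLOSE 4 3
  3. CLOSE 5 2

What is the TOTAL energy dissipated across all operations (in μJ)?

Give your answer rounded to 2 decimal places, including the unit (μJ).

Answer: 71.51 μJ

Derivation:
Initial: C1(2μF, Q=6μC, V=3.00V), C2(5μF, Q=1μC, V=0.20V), C3(6μF, Q=6μC, V=1.00V), C4(1μF, Q=13μC, V=13.00V), C5(5μF, Q=15μC, V=3.00V)
Op 1: CLOSE 5-2: Q_total=16.00, C_total=10.00, V=1.60; Q5=8.00, Q2=8.00; dissipated=9.800
Op 2: CLOSE 4-3: Q_total=19.00, C_total=7.00, V=2.71; Q4=2.71, Q3=16.29; dissipated=61.714
Op 3: CLOSE 5-2: Q_total=16.00, C_total=10.00, V=1.60; Q5=8.00, Q2=8.00; dissipated=0.000
Total dissipated: 71.514 μJ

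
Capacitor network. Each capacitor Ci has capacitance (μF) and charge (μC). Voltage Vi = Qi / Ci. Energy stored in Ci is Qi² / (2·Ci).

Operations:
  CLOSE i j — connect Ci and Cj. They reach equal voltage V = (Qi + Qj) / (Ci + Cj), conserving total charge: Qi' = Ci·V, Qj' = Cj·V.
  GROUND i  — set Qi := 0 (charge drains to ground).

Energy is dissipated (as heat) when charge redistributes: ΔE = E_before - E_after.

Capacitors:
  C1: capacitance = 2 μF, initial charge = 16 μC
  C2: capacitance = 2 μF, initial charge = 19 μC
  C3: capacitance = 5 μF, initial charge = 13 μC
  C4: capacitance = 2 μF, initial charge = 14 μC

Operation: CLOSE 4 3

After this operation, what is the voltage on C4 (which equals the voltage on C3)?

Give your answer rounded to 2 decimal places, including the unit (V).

Answer: 3.86 V

Derivation:
Initial: C1(2μF, Q=16μC, V=8.00V), C2(2μF, Q=19μC, V=9.50V), C3(5μF, Q=13μC, V=2.60V), C4(2μF, Q=14μC, V=7.00V)
Op 1: CLOSE 4-3: Q_total=27.00, C_total=7.00, V=3.86; Q4=7.71, Q3=19.29; dissipated=13.829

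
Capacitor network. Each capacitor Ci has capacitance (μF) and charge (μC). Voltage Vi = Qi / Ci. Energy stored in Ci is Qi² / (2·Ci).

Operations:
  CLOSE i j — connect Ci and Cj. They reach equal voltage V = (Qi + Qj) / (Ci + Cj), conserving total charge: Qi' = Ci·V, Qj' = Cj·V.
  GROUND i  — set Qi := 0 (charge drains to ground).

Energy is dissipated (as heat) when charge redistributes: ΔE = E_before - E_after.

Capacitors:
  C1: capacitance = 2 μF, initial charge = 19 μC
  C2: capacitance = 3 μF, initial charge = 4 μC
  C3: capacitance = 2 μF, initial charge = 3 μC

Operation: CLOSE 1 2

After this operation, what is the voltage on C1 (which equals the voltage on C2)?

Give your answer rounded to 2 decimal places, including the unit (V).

Answer: 4.60 V

Derivation:
Initial: C1(2μF, Q=19μC, V=9.50V), C2(3μF, Q=4μC, V=1.33V), C3(2μF, Q=3μC, V=1.50V)
Op 1: CLOSE 1-2: Q_total=23.00, C_total=5.00, V=4.60; Q1=9.20, Q2=13.80; dissipated=40.017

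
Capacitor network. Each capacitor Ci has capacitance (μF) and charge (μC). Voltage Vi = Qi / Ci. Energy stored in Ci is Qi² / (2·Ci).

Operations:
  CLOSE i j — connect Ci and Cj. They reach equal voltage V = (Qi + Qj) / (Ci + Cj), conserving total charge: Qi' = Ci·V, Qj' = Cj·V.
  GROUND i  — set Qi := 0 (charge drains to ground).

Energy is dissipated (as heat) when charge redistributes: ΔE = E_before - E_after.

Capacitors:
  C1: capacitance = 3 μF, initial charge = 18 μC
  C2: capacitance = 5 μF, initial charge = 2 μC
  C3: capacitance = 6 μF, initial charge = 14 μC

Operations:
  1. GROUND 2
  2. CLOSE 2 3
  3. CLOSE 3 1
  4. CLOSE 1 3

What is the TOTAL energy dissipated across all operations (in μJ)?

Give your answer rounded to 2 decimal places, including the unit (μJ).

Answer: 30.17 μJ

Derivation:
Initial: C1(3μF, Q=18μC, V=6.00V), C2(5μF, Q=2μC, V=0.40V), C3(6μF, Q=14μC, V=2.33V)
Op 1: GROUND 2: Q2=0; energy lost=0.400
Op 2: CLOSE 2-3: Q_total=14.00, C_total=11.00, V=1.27; Q2=6.36, Q3=7.64; dissipated=7.424
Op 3: CLOSE 3-1: Q_total=25.64, C_total=9.00, V=2.85; Q3=17.09, Q1=8.55; dissipated=22.347
Op 4: CLOSE 1-3: Q_total=25.64, C_total=9.00, V=2.85; Q1=8.55, Q3=17.09; dissipated=0.000
Total dissipated: 30.171 μJ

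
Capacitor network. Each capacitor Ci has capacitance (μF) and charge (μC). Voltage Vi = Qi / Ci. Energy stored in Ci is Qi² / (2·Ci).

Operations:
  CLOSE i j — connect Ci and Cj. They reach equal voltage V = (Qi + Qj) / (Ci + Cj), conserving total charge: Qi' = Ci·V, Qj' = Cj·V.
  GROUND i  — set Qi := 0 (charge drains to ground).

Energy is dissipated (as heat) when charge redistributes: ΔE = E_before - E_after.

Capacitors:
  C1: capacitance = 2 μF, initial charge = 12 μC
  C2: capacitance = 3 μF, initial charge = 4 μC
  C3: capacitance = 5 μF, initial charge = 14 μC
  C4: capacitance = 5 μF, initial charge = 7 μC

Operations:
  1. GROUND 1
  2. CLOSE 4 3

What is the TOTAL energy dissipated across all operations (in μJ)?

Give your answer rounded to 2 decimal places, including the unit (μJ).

Answer: 38.45 μJ

Derivation:
Initial: C1(2μF, Q=12μC, V=6.00V), C2(3μF, Q=4μC, V=1.33V), C3(5μF, Q=14μC, V=2.80V), C4(5μF, Q=7μC, V=1.40V)
Op 1: GROUND 1: Q1=0; energy lost=36.000
Op 2: CLOSE 4-3: Q_total=21.00, C_total=10.00, V=2.10; Q4=10.50, Q3=10.50; dissipated=2.450
Total dissipated: 38.450 μJ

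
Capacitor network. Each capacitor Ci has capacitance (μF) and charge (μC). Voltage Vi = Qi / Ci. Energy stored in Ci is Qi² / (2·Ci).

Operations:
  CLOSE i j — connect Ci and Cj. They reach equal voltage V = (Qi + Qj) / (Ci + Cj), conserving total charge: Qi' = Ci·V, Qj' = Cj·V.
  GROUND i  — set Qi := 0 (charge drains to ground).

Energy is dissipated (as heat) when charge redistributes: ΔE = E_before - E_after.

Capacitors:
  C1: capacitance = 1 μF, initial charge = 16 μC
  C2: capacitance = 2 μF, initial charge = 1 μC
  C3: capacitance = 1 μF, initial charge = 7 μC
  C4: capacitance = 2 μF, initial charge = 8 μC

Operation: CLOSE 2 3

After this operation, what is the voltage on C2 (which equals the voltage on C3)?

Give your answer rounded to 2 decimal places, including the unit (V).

Initial: C1(1μF, Q=16μC, V=16.00V), C2(2μF, Q=1μC, V=0.50V), C3(1μF, Q=7μC, V=7.00V), C4(2μF, Q=8μC, V=4.00V)
Op 1: CLOSE 2-3: Q_total=8.00, C_total=3.00, V=2.67; Q2=5.33, Q3=2.67; dissipated=14.083

Answer: 2.67 V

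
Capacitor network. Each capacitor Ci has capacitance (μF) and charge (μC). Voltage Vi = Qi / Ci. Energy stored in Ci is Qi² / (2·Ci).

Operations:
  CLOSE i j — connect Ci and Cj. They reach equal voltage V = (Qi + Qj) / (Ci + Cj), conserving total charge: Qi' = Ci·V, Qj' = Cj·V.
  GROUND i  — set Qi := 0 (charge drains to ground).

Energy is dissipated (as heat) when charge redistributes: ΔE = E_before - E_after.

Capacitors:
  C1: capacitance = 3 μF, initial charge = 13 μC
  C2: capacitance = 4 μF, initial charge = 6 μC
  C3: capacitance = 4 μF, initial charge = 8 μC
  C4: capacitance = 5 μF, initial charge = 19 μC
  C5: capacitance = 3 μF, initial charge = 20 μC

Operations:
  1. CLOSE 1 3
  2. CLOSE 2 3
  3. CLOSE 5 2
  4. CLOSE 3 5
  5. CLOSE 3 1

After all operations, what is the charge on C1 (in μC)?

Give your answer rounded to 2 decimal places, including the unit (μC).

Initial: C1(3μF, Q=13μC, V=4.33V), C2(4μF, Q=6μC, V=1.50V), C3(4μF, Q=8μC, V=2.00V), C4(5μF, Q=19μC, V=3.80V), C5(3μF, Q=20μC, V=6.67V)
Op 1: CLOSE 1-3: Q_total=21.00, C_total=7.00, V=3.00; Q1=9.00, Q3=12.00; dissipated=4.667
Op 2: CLOSE 2-3: Q_total=18.00, C_total=8.00, V=2.25; Q2=9.00, Q3=9.00; dissipated=2.250
Op 3: CLOSE 5-2: Q_total=29.00, C_total=7.00, V=4.14; Q5=12.43, Q2=16.57; dissipated=16.720
Op 4: CLOSE 3-5: Q_total=21.43, C_total=7.00, V=3.06; Q3=12.24, Q5=9.18; dissipated=3.071
Op 5: CLOSE 3-1: Q_total=21.24, C_total=7.00, V=3.03; Q3=12.14, Q1=9.10; dissipated=0.003
Final charges: Q1=9.10, Q2=16.57, Q3=12.14, Q4=19.00, Q5=9.18

Answer: 9.10 μC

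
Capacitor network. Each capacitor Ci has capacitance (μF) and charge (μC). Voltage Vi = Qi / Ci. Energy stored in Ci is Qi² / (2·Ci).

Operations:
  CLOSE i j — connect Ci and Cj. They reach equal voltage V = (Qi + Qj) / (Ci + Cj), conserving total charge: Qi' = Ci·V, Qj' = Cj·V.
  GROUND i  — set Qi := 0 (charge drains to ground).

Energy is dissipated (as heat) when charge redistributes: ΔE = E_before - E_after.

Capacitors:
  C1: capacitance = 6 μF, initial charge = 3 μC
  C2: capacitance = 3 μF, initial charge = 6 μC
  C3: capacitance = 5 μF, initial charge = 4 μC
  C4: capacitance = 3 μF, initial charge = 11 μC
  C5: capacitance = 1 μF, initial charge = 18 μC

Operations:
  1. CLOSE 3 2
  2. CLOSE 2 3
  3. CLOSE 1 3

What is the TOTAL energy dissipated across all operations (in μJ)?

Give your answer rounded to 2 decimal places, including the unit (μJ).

Answer: 2.12 μJ

Derivation:
Initial: C1(6μF, Q=3μC, V=0.50V), C2(3μF, Q=6μC, V=2.00V), C3(5μF, Q=4μC, V=0.80V), C4(3μF, Q=11μC, V=3.67V), C5(1μF, Q=18μC, V=18.00V)
Op 1: CLOSE 3-2: Q_total=10.00, C_total=8.00, V=1.25; Q3=6.25, Q2=3.75; dissipated=1.350
Op 2: CLOSE 2-3: Q_total=10.00, C_total=8.00, V=1.25; Q2=3.75, Q3=6.25; dissipated=0.000
Op 3: CLOSE 1-3: Q_total=9.25, C_total=11.00, V=0.84; Q1=5.05, Q3=4.20; dissipated=0.767
Total dissipated: 2.117 μJ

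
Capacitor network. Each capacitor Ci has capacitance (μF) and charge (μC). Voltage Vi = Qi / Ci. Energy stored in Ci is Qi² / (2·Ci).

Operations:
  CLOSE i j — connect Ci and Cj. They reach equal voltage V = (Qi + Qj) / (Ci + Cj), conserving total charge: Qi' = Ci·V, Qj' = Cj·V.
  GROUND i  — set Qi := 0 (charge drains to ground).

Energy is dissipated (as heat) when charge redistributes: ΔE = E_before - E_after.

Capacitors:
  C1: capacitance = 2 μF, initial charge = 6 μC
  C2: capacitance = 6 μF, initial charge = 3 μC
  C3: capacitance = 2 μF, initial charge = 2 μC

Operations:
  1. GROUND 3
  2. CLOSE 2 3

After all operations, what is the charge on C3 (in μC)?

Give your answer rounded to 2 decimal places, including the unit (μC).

Answer: 0.75 μC

Derivation:
Initial: C1(2μF, Q=6μC, V=3.00V), C2(6μF, Q=3μC, V=0.50V), C3(2μF, Q=2μC, V=1.00V)
Op 1: GROUND 3: Q3=0; energy lost=1.000
Op 2: CLOSE 2-3: Q_total=3.00, C_total=8.00, V=0.38; Q2=2.25, Q3=0.75; dissipated=0.188
Final charges: Q1=6.00, Q2=2.25, Q3=0.75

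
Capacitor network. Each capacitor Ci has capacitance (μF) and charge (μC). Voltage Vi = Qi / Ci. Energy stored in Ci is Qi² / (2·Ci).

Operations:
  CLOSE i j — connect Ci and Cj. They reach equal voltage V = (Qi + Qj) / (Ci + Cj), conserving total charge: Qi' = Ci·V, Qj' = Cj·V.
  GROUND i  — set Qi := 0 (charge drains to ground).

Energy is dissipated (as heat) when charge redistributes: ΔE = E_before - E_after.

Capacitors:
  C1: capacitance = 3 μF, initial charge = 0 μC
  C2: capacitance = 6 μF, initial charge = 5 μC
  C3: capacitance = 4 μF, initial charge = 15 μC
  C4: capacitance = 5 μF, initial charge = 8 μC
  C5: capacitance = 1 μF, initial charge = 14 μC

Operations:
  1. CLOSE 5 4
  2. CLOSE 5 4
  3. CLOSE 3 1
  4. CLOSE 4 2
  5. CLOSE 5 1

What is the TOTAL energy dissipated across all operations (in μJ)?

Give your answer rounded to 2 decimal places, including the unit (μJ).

Answer: 87.94 μJ

Derivation:
Initial: C1(3μF, Q=0μC, V=0.00V), C2(6μF, Q=5μC, V=0.83V), C3(4μF, Q=15μC, V=3.75V), C4(5μF, Q=8μC, V=1.60V), C5(1μF, Q=14μC, V=14.00V)
Op 1: CLOSE 5-4: Q_total=22.00, C_total=6.00, V=3.67; Q5=3.67, Q4=18.33; dissipated=64.067
Op 2: CLOSE 5-4: Q_total=22.00, C_total=6.00, V=3.67; Q5=3.67, Q4=18.33; dissipated=0.000
Op 3: CLOSE 3-1: Q_total=15.00, C_total=7.00, V=2.14; Q3=8.57, Q1=6.43; dissipated=12.054
Op 4: CLOSE 4-2: Q_total=23.33, C_total=11.00, V=2.12; Q4=10.61, Q2=12.73; dissipated=10.947
Op 5: CLOSE 5-1: Q_total=10.10, C_total=4.00, V=2.52; Q5=2.52, Q1=7.57; dissipated=0.871
Total dissipated: 87.938 μJ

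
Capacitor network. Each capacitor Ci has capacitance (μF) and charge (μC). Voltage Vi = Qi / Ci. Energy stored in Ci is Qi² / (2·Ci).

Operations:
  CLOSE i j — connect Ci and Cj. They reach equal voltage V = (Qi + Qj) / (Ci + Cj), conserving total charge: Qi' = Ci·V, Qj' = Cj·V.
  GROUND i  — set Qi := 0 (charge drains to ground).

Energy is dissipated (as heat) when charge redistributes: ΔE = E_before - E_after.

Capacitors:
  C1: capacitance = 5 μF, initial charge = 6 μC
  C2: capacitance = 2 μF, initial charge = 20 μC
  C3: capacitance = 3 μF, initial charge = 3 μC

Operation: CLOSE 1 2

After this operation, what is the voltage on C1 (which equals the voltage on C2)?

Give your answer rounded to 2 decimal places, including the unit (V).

Answer: 3.71 V

Derivation:
Initial: C1(5μF, Q=6μC, V=1.20V), C2(2μF, Q=20μC, V=10.00V), C3(3μF, Q=3μC, V=1.00V)
Op 1: CLOSE 1-2: Q_total=26.00, C_total=7.00, V=3.71; Q1=18.57, Q2=7.43; dissipated=55.314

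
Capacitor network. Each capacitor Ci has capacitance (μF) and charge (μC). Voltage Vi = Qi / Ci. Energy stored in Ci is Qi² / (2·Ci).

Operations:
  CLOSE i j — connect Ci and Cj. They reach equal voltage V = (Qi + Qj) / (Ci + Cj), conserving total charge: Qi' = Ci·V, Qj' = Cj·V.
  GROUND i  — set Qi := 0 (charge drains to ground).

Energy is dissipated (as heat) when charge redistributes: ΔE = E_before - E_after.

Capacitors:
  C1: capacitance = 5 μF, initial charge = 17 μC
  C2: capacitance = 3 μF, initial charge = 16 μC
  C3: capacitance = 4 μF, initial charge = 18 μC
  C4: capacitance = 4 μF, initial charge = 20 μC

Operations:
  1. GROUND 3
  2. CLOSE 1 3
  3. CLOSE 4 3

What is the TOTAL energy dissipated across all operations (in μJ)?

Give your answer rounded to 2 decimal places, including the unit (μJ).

Answer: 63.02 μJ

Derivation:
Initial: C1(5μF, Q=17μC, V=3.40V), C2(3μF, Q=16μC, V=5.33V), C3(4μF, Q=18μC, V=4.50V), C4(4μF, Q=20μC, V=5.00V)
Op 1: GROUND 3: Q3=0; energy lost=40.500
Op 2: CLOSE 1-3: Q_total=17.00, C_total=9.00, V=1.89; Q1=9.44, Q3=7.56; dissipated=12.844
Op 3: CLOSE 4-3: Q_total=27.56, C_total=8.00, V=3.44; Q4=13.78, Q3=13.78; dissipated=9.679
Total dissipated: 63.023 μJ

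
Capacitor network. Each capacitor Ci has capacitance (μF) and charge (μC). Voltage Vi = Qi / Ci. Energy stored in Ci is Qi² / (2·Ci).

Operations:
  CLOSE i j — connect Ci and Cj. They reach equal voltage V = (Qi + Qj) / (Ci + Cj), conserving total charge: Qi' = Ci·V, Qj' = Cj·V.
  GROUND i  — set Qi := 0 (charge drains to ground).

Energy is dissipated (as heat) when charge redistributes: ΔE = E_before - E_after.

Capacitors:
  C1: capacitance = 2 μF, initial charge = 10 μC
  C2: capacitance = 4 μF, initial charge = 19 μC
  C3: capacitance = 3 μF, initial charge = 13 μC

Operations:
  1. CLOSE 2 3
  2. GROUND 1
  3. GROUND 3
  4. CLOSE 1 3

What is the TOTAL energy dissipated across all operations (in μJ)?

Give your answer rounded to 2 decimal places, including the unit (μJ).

Initial: C1(2μF, Q=10μC, V=5.00V), C2(4μF, Q=19μC, V=4.75V), C3(3μF, Q=13μC, V=4.33V)
Op 1: CLOSE 2-3: Q_total=32.00, C_total=7.00, V=4.57; Q2=18.29, Q3=13.71; dissipated=0.149
Op 2: GROUND 1: Q1=0; energy lost=25.000
Op 3: GROUND 3: Q3=0; energy lost=31.347
Op 4: CLOSE 1-3: Q_total=0.00, C_total=5.00, V=0.00; Q1=0.00, Q3=0.00; dissipated=0.000
Total dissipated: 56.496 μJ

Answer: 56.50 μJ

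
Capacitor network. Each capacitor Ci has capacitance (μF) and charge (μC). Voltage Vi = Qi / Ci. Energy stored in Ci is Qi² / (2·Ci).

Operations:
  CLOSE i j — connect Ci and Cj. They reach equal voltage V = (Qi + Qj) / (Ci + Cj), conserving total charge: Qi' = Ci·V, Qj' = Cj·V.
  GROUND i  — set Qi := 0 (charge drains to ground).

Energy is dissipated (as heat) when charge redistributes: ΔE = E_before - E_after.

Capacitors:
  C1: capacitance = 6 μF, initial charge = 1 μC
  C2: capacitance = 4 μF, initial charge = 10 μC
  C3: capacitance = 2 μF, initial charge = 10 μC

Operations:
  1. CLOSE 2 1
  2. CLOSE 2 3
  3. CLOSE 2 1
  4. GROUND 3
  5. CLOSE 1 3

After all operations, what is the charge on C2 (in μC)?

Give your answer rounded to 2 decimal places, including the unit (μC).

Answer: 6.48 μC

Derivation:
Initial: C1(6μF, Q=1μC, V=0.17V), C2(4μF, Q=10μC, V=2.50V), C3(2μF, Q=10μC, V=5.00V)
Op 1: CLOSE 2-1: Q_total=11.00, C_total=10.00, V=1.10; Q2=4.40, Q1=6.60; dissipated=6.533
Op 2: CLOSE 2-3: Q_total=14.40, C_total=6.00, V=2.40; Q2=9.60, Q3=4.80; dissipated=10.140
Op 3: CLOSE 2-1: Q_total=16.20, C_total=10.00, V=1.62; Q2=6.48, Q1=9.72; dissipated=2.028
Op 4: GROUND 3: Q3=0; energy lost=5.760
Op 5: CLOSE 1-3: Q_total=9.72, C_total=8.00, V=1.22; Q1=7.29, Q3=2.43; dissipated=1.968
Final charges: Q1=7.29, Q2=6.48, Q3=2.43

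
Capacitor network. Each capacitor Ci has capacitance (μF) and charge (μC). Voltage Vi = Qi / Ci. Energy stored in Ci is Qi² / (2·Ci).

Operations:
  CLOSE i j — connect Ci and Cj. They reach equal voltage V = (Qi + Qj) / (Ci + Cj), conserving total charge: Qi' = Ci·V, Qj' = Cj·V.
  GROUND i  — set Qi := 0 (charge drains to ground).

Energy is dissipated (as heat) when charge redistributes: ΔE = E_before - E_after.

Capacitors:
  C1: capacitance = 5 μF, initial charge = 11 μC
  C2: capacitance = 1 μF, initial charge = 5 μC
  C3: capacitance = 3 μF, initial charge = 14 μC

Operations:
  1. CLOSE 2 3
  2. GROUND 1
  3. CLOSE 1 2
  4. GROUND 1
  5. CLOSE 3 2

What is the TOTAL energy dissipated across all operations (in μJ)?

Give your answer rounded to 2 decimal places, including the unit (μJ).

Initial: C1(5μF, Q=11μC, V=2.20V), C2(1μF, Q=5μC, V=5.00V), C3(3μF, Q=14μC, V=4.67V)
Op 1: CLOSE 2-3: Q_total=19.00, C_total=4.00, V=4.75; Q2=4.75, Q3=14.25; dissipated=0.042
Op 2: GROUND 1: Q1=0; energy lost=12.100
Op 3: CLOSE 1-2: Q_total=4.75, C_total=6.00, V=0.79; Q1=3.96, Q2=0.79; dissipated=9.401
Op 4: GROUND 1: Q1=0; energy lost=1.567
Op 5: CLOSE 3-2: Q_total=15.04, C_total=4.00, V=3.76; Q3=11.28, Q2=3.76; dissipated=5.876
Total dissipated: 28.985 μJ

Answer: 28.99 μJ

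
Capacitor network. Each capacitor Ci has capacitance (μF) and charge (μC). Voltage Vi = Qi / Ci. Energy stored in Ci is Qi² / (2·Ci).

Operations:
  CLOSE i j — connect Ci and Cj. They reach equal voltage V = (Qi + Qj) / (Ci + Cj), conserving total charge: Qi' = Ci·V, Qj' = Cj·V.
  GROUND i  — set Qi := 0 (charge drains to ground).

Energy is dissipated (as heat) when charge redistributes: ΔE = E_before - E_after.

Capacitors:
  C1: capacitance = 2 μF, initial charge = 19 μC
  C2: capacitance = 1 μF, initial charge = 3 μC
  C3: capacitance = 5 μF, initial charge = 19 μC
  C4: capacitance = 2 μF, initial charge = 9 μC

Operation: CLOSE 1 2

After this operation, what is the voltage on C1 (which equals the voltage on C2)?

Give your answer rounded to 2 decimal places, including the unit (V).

Answer: 7.33 V

Derivation:
Initial: C1(2μF, Q=19μC, V=9.50V), C2(1μF, Q=3μC, V=3.00V), C3(5μF, Q=19μC, V=3.80V), C4(2μF, Q=9μC, V=4.50V)
Op 1: CLOSE 1-2: Q_total=22.00, C_total=3.00, V=7.33; Q1=14.67, Q2=7.33; dissipated=14.083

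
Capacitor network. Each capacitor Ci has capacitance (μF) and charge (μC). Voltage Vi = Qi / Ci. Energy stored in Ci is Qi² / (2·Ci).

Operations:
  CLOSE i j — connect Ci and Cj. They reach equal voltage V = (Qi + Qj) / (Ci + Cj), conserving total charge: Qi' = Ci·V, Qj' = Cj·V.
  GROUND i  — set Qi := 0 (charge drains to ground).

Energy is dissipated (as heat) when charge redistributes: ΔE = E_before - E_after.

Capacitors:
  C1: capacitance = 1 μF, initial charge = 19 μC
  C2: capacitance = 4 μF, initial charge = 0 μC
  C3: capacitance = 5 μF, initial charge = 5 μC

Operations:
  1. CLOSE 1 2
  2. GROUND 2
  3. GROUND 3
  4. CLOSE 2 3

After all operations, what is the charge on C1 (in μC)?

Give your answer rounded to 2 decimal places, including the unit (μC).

Initial: C1(1μF, Q=19μC, V=19.00V), C2(4μF, Q=0μC, V=0.00V), C3(5μF, Q=5μC, V=1.00V)
Op 1: CLOSE 1-2: Q_total=19.00, C_total=5.00, V=3.80; Q1=3.80, Q2=15.20; dissipated=144.400
Op 2: GROUND 2: Q2=0; energy lost=28.880
Op 3: GROUND 3: Q3=0; energy lost=2.500
Op 4: CLOSE 2-3: Q_total=0.00, C_total=9.00, V=0.00; Q2=0.00, Q3=0.00; dissipated=0.000
Final charges: Q1=3.80, Q2=0.00, Q3=0.00

Answer: 3.80 μC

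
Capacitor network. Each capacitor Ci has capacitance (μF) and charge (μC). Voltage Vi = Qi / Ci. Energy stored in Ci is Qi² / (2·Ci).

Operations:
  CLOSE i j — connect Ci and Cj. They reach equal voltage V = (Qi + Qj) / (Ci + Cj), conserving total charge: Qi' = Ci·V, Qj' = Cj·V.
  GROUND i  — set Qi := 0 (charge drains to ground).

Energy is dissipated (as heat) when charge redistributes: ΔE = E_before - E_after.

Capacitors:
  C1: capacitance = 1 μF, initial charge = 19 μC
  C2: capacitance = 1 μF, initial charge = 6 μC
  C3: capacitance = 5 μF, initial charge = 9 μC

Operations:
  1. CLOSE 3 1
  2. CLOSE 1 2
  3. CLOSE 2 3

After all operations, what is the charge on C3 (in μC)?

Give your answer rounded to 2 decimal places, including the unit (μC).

Answer: 23.89 μC

Derivation:
Initial: C1(1μF, Q=19μC, V=19.00V), C2(1μF, Q=6μC, V=6.00V), C3(5μF, Q=9μC, V=1.80V)
Op 1: CLOSE 3-1: Q_total=28.00, C_total=6.00, V=4.67; Q3=23.33, Q1=4.67; dissipated=123.267
Op 2: CLOSE 1-2: Q_total=10.67, C_total=2.00, V=5.33; Q1=5.33, Q2=5.33; dissipated=0.444
Op 3: CLOSE 2-3: Q_total=28.67, C_total=6.00, V=4.78; Q2=4.78, Q3=23.89; dissipated=0.185
Final charges: Q1=5.33, Q2=4.78, Q3=23.89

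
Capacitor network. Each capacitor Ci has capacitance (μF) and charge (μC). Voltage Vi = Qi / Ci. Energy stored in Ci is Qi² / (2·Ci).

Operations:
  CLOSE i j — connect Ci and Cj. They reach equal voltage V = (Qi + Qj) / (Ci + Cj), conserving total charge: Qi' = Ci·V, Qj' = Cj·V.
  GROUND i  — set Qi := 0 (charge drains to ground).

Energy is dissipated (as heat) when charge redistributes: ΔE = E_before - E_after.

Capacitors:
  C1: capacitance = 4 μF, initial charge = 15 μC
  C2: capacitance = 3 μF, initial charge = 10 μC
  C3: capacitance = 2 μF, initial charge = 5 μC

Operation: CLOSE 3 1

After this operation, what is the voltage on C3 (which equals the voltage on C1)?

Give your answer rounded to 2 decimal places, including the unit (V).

Initial: C1(4μF, Q=15μC, V=3.75V), C2(3μF, Q=10μC, V=3.33V), C3(2μF, Q=5μC, V=2.50V)
Op 1: CLOSE 3-1: Q_total=20.00, C_total=6.00, V=3.33; Q3=6.67, Q1=13.33; dissipated=1.042

Answer: 3.33 V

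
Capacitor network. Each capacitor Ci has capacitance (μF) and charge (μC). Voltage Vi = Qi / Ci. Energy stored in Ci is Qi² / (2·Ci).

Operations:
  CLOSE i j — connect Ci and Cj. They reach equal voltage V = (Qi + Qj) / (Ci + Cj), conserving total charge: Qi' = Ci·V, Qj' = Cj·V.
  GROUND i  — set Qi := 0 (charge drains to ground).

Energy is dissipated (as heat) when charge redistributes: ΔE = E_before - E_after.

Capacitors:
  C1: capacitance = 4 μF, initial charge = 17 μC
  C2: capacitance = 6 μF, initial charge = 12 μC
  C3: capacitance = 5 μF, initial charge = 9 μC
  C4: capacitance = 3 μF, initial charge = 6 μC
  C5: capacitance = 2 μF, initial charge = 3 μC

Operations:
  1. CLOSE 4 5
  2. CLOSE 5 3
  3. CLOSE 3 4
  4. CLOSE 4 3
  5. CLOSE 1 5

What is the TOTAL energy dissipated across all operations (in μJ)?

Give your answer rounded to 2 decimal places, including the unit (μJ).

Answer: 4.15 μJ

Derivation:
Initial: C1(4μF, Q=17μC, V=4.25V), C2(6μF, Q=12μC, V=2.00V), C3(5μF, Q=9μC, V=1.80V), C4(3μF, Q=6μC, V=2.00V), C5(2μF, Q=3μC, V=1.50V)
Op 1: CLOSE 4-5: Q_total=9.00, C_total=5.00, V=1.80; Q4=5.40, Q5=3.60; dissipated=0.150
Op 2: CLOSE 5-3: Q_total=12.60, C_total=7.00, V=1.80; Q5=3.60, Q3=9.00; dissipated=0.000
Op 3: CLOSE 3-4: Q_total=14.40, C_total=8.00, V=1.80; Q3=9.00, Q4=5.40; dissipated=0.000
Op 4: CLOSE 4-3: Q_total=14.40, C_total=8.00, V=1.80; Q4=5.40, Q3=9.00; dissipated=0.000
Op 5: CLOSE 1-5: Q_total=20.60, C_total=6.00, V=3.43; Q1=13.73, Q5=6.87; dissipated=4.002
Total dissipated: 4.152 μJ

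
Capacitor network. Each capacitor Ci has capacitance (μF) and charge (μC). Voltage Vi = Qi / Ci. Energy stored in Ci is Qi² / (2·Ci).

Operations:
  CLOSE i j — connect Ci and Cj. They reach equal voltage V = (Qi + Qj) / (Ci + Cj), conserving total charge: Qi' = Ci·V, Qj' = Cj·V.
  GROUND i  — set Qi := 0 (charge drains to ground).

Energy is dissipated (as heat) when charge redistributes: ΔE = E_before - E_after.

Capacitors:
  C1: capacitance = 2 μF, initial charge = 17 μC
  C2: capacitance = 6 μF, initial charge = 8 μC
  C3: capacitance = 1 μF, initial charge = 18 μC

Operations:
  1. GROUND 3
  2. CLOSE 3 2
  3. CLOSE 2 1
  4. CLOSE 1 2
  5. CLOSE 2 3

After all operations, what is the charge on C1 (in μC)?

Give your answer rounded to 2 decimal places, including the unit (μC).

Answer: 5.96 μC

Derivation:
Initial: C1(2μF, Q=17μC, V=8.50V), C2(6μF, Q=8μC, V=1.33V), C3(1μF, Q=18μC, V=18.00V)
Op 1: GROUND 3: Q3=0; energy lost=162.000
Op 2: CLOSE 3-2: Q_total=8.00, C_total=7.00, V=1.14; Q3=1.14, Q2=6.86; dissipated=0.762
Op 3: CLOSE 2-1: Q_total=23.86, C_total=8.00, V=2.98; Q2=17.89, Q1=5.96; dissipated=40.596
Op 4: CLOSE 1-2: Q_total=23.86, C_total=8.00, V=2.98; Q1=5.96, Q2=17.89; dissipated=0.000
Op 5: CLOSE 2-3: Q_total=19.04, C_total=7.00, V=2.72; Q2=16.32, Q3=2.72; dissipated=1.450
Final charges: Q1=5.96, Q2=16.32, Q3=2.72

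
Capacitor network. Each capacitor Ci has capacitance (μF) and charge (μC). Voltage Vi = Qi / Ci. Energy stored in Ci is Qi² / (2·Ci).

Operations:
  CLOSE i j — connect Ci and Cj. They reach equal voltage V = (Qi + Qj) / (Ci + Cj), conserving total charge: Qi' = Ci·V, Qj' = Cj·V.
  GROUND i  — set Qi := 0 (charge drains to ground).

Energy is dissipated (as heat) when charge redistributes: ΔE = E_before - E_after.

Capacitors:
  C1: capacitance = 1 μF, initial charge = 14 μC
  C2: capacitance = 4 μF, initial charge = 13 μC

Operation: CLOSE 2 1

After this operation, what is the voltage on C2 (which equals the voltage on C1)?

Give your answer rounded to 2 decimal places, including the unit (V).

Answer: 5.40 V

Derivation:
Initial: C1(1μF, Q=14μC, V=14.00V), C2(4μF, Q=13μC, V=3.25V)
Op 1: CLOSE 2-1: Q_total=27.00, C_total=5.00, V=5.40; Q2=21.60, Q1=5.40; dissipated=46.225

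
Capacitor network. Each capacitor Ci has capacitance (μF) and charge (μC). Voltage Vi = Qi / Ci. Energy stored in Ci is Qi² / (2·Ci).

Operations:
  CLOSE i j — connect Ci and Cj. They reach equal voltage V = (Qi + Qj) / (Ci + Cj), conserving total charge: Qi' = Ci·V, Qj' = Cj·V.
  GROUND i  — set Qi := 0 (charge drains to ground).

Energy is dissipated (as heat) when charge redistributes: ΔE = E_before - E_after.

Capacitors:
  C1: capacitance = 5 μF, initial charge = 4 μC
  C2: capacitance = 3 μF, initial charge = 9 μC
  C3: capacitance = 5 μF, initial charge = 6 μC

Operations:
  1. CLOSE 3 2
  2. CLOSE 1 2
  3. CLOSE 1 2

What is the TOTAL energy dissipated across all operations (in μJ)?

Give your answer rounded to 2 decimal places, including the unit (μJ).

Initial: C1(5μF, Q=4μC, V=0.80V), C2(3μF, Q=9μC, V=3.00V), C3(5μF, Q=6μC, V=1.20V)
Op 1: CLOSE 3-2: Q_total=15.00, C_total=8.00, V=1.88; Q3=9.38, Q2=5.62; dissipated=3.038
Op 2: CLOSE 1-2: Q_total=9.62, C_total=8.00, V=1.20; Q1=6.02, Q2=3.61; dissipated=1.083
Op 3: CLOSE 1-2: Q_total=9.62, C_total=8.00, V=1.20; Q1=6.02, Q2=3.61; dissipated=0.000
Total dissipated: 4.121 μJ

Answer: 4.12 μJ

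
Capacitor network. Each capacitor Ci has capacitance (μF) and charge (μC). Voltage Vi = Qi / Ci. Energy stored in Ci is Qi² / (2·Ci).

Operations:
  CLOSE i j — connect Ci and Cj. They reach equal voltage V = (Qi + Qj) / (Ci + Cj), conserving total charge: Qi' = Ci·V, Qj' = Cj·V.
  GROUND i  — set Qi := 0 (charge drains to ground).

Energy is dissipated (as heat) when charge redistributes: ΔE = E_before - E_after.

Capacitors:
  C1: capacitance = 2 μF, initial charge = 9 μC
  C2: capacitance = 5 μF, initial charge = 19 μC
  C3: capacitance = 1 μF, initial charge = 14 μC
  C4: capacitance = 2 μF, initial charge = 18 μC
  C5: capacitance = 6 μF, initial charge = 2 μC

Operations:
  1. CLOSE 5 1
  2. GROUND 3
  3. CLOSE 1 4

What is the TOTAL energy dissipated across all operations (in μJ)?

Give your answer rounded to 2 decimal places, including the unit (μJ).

Answer: 140.09 μJ

Derivation:
Initial: C1(2μF, Q=9μC, V=4.50V), C2(5μF, Q=19μC, V=3.80V), C3(1μF, Q=14μC, V=14.00V), C4(2μF, Q=18μC, V=9.00V), C5(6μF, Q=2μC, V=0.33V)
Op 1: CLOSE 5-1: Q_total=11.00, C_total=8.00, V=1.38; Q5=8.25, Q1=2.75; dissipated=13.021
Op 2: GROUND 3: Q3=0; energy lost=98.000
Op 3: CLOSE 1-4: Q_total=20.75, C_total=4.00, V=5.19; Q1=10.38, Q4=10.38; dissipated=29.070
Total dissipated: 140.091 μJ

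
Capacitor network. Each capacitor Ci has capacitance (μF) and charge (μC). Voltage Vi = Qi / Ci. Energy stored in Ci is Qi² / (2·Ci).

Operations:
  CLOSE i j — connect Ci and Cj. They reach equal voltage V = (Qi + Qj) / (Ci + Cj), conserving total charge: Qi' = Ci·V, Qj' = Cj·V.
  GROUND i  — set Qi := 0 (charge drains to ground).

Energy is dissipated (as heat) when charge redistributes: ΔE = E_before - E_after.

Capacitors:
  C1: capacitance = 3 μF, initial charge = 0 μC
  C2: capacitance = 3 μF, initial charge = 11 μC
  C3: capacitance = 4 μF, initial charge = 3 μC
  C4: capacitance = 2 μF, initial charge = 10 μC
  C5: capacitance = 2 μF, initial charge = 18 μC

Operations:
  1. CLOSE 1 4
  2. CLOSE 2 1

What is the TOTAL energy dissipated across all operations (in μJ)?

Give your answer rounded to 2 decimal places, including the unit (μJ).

Initial: C1(3μF, Q=0μC, V=0.00V), C2(3μF, Q=11μC, V=3.67V), C3(4μF, Q=3μC, V=0.75V), C4(2μF, Q=10μC, V=5.00V), C5(2μF, Q=18μC, V=9.00V)
Op 1: CLOSE 1-4: Q_total=10.00, C_total=5.00, V=2.00; Q1=6.00, Q4=4.00; dissipated=15.000
Op 2: CLOSE 2-1: Q_total=17.00, C_total=6.00, V=2.83; Q2=8.50, Q1=8.50; dissipated=2.083
Total dissipated: 17.083 μJ

Answer: 17.08 μJ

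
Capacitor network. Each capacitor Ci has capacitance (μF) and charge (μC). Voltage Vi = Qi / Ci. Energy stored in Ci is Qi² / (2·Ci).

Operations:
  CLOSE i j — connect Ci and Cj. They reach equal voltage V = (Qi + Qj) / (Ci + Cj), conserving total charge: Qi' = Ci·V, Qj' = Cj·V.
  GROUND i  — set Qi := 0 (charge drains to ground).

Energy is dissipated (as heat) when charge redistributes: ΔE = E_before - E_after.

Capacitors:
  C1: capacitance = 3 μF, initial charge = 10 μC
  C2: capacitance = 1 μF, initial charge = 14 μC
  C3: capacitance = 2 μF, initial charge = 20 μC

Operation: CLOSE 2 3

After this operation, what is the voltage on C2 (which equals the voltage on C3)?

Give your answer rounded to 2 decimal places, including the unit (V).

Answer: 11.33 V

Derivation:
Initial: C1(3μF, Q=10μC, V=3.33V), C2(1μF, Q=14μC, V=14.00V), C3(2μF, Q=20μC, V=10.00V)
Op 1: CLOSE 2-3: Q_total=34.00, C_total=3.00, V=11.33; Q2=11.33, Q3=22.67; dissipated=5.333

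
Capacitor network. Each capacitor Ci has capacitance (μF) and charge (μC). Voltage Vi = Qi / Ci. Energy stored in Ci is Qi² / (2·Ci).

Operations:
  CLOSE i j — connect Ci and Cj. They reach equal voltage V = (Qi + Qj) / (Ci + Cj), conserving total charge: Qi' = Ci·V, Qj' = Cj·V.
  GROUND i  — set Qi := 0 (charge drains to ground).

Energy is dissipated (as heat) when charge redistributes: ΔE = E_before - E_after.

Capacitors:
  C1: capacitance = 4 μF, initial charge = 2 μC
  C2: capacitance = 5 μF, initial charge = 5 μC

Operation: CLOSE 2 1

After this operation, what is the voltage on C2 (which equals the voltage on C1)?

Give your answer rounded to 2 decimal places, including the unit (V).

Answer: 0.78 V

Derivation:
Initial: C1(4μF, Q=2μC, V=0.50V), C2(5μF, Q=5μC, V=1.00V)
Op 1: CLOSE 2-1: Q_total=7.00, C_total=9.00, V=0.78; Q2=3.89, Q1=3.11; dissipated=0.278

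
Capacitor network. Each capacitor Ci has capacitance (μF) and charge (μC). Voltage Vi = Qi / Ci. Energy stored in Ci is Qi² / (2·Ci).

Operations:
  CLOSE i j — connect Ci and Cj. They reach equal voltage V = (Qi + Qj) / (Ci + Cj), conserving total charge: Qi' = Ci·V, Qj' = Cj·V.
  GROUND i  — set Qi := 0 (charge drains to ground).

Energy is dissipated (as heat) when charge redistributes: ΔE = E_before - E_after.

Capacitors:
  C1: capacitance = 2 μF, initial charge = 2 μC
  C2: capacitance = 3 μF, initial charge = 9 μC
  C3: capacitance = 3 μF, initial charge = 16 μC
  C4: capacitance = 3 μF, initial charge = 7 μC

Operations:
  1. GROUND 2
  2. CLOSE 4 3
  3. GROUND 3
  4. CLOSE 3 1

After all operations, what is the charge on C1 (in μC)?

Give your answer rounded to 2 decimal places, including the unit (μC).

Initial: C1(2μF, Q=2μC, V=1.00V), C2(3μF, Q=9μC, V=3.00V), C3(3μF, Q=16μC, V=5.33V), C4(3μF, Q=7μC, V=2.33V)
Op 1: GROUND 2: Q2=0; energy lost=13.500
Op 2: CLOSE 4-3: Q_total=23.00, C_total=6.00, V=3.83; Q4=11.50, Q3=11.50; dissipated=6.750
Op 3: GROUND 3: Q3=0; energy lost=22.042
Op 4: CLOSE 3-1: Q_total=2.00, C_total=5.00, V=0.40; Q3=1.20, Q1=0.80; dissipated=0.600
Final charges: Q1=0.80, Q2=0.00, Q3=1.20, Q4=11.50

Answer: 0.80 μC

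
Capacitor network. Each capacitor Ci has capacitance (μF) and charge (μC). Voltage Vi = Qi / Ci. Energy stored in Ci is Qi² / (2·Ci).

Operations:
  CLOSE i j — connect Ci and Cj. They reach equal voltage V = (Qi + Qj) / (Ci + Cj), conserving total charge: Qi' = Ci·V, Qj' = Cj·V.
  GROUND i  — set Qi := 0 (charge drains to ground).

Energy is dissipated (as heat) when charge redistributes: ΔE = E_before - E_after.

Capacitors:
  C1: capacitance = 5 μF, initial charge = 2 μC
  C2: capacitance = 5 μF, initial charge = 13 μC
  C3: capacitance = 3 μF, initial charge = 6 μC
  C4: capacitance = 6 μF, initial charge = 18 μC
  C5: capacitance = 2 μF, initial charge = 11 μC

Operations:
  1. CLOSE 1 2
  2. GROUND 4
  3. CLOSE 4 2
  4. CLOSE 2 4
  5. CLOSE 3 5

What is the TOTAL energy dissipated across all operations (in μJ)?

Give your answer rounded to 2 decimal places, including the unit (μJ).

Initial: C1(5μF, Q=2μC, V=0.40V), C2(5μF, Q=13μC, V=2.60V), C3(3μF, Q=6μC, V=2.00V), C4(6μF, Q=18μC, V=3.00V), C5(2μF, Q=11μC, V=5.50V)
Op 1: CLOSE 1-2: Q_total=15.00, C_total=10.00, V=1.50; Q1=7.50, Q2=7.50; dissipated=6.050
Op 2: GROUND 4: Q4=0; energy lost=27.000
Op 3: CLOSE 4-2: Q_total=7.50, C_total=11.00, V=0.68; Q4=4.09, Q2=3.41; dissipated=3.068
Op 4: CLOSE 2-4: Q_total=7.50, C_total=11.00, V=0.68; Q2=3.41, Q4=4.09; dissipated=0.000
Op 5: CLOSE 3-5: Q_total=17.00, C_total=5.00, V=3.40; Q3=10.20, Q5=6.80; dissipated=7.350
Total dissipated: 43.468 μJ

Answer: 43.47 μJ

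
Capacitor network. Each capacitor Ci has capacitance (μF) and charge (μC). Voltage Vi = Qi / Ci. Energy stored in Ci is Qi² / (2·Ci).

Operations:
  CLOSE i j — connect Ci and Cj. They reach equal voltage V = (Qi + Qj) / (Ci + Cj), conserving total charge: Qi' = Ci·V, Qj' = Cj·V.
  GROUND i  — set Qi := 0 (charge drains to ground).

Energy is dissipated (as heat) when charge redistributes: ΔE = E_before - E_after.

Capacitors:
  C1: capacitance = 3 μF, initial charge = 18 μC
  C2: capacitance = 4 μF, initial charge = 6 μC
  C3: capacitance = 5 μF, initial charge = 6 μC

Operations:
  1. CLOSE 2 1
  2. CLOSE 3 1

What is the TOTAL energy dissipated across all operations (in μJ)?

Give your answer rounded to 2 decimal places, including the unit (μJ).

Answer: 22.01 μJ

Derivation:
Initial: C1(3μF, Q=18μC, V=6.00V), C2(4μF, Q=6μC, V=1.50V), C3(5μF, Q=6μC, V=1.20V)
Op 1: CLOSE 2-1: Q_total=24.00, C_total=7.00, V=3.43; Q2=13.71, Q1=10.29; dissipated=17.357
Op 2: CLOSE 3-1: Q_total=16.29, C_total=8.00, V=2.04; Q3=10.18, Q1=6.11; dissipated=4.656
Total dissipated: 22.013 μJ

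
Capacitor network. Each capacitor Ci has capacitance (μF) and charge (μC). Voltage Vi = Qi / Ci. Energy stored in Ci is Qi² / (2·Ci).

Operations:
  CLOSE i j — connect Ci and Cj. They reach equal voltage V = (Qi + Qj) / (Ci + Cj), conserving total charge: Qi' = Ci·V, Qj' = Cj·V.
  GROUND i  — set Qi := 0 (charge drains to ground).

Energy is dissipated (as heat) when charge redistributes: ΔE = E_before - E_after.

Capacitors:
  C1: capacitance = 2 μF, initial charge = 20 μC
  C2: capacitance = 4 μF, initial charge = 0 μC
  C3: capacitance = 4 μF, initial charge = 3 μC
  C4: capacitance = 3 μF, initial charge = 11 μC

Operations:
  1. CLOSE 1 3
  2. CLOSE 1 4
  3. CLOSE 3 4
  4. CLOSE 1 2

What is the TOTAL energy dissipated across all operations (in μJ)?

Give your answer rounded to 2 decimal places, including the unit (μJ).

Initial: C1(2μF, Q=20μC, V=10.00V), C2(4μF, Q=0μC, V=0.00V), C3(4μF, Q=3μC, V=0.75V), C4(3μF, Q=11μC, V=3.67V)
Op 1: CLOSE 1-3: Q_total=23.00, C_total=6.00, V=3.83; Q1=7.67, Q3=15.33; dissipated=57.042
Op 2: CLOSE 1-4: Q_total=18.67, C_total=5.00, V=3.73; Q1=7.47, Q4=11.20; dissipated=0.017
Op 3: CLOSE 3-4: Q_total=26.53, C_total=7.00, V=3.79; Q3=15.16, Q4=11.37; dissipated=0.009
Op 4: CLOSE 1-2: Q_total=7.47, C_total=6.00, V=1.24; Q1=2.49, Q2=4.98; dissipated=9.292
Total dissipated: 66.359 μJ

Answer: 66.36 μJ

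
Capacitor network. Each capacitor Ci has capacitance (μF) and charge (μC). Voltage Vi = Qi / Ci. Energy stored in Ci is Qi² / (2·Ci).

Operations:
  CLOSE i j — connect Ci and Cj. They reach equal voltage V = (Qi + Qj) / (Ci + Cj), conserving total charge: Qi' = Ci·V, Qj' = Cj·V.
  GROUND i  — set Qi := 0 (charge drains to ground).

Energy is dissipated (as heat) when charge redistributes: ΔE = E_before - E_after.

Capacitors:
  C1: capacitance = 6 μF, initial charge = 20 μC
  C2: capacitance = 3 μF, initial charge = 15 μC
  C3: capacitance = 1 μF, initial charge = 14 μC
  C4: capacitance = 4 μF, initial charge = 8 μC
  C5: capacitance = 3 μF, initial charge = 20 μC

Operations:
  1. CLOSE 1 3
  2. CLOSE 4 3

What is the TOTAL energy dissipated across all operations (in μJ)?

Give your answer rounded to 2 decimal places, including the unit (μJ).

Initial: C1(6μF, Q=20μC, V=3.33V), C2(3μF, Q=15μC, V=5.00V), C3(1μF, Q=14μC, V=14.00V), C4(4μF, Q=8μC, V=2.00V), C5(3μF, Q=20μC, V=6.67V)
Op 1: CLOSE 1-3: Q_total=34.00, C_total=7.00, V=4.86; Q1=29.14, Q3=4.86; dissipated=48.762
Op 2: CLOSE 4-3: Q_total=12.86, C_total=5.00, V=2.57; Q4=10.29, Q3=2.57; dissipated=3.265
Total dissipated: 52.027 μJ

Answer: 52.03 μJ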